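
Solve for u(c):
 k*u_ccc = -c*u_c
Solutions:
 u(c) = C1 + Integral(C2*airyai(c*(-1/k)^(1/3)) + C3*airybi(c*(-1/k)^(1/3)), c)


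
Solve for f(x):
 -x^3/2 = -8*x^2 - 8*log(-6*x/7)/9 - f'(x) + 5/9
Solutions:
 f(x) = C1 + x^4/8 - 8*x^3/3 - 8*x*log(-x)/9 + x*(-8*log(6) + 13 + 8*log(7))/9


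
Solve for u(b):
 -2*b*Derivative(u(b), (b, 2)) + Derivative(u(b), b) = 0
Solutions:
 u(b) = C1 + C2*b^(3/2)


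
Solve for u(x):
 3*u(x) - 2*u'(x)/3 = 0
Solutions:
 u(x) = C1*exp(9*x/2)


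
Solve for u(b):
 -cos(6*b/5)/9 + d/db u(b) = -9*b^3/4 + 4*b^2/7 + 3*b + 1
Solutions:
 u(b) = C1 - 9*b^4/16 + 4*b^3/21 + 3*b^2/2 + b + 5*sin(6*b/5)/54


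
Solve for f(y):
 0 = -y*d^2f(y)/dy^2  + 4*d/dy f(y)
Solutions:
 f(y) = C1 + C2*y^5


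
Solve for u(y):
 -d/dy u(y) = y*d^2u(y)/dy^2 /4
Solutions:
 u(y) = C1 + C2/y^3


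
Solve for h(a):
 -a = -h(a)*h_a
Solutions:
 h(a) = -sqrt(C1 + a^2)
 h(a) = sqrt(C1 + a^2)


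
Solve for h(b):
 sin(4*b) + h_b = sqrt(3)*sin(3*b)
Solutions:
 h(b) = C1 - sqrt(3)*cos(3*b)/3 + cos(4*b)/4


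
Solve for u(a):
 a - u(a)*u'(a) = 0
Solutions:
 u(a) = -sqrt(C1 + a^2)
 u(a) = sqrt(C1 + a^2)


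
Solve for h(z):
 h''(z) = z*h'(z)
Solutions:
 h(z) = C1 + C2*erfi(sqrt(2)*z/2)


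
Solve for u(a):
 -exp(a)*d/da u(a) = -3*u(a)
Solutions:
 u(a) = C1*exp(-3*exp(-a))


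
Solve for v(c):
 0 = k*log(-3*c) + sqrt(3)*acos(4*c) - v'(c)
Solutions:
 v(c) = C1 + c*k*(log(-c) - 1) + c*k*log(3) + sqrt(3)*(c*acos(4*c) - sqrt(1 - 16*c^2)/4)


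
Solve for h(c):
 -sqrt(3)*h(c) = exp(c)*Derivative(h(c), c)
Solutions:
 h(c) = C1*exp(sqrt(3)*exp(-c))


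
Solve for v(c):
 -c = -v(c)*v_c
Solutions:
 v(c) = -sqrt(C1 + c^2)
 v(c) = sqrt(C1 + c^2)


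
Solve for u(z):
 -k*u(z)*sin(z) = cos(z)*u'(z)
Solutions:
 u(z) = C1*exp(k*log(cos(z)))


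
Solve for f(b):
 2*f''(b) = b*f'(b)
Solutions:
 f(b) = C1 + C2*erfi(b/2)


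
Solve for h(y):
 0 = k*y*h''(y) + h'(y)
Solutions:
 h(y) = C1 + y^(((re(k) - 1)*re(k) + im(k)^2)/(re(k)^2 + im(k)^2))*(C2*sin(log(y)*Abs(im(k))/(re(k)^2 + im(k)^2)) + C3*cos(log(y)*im(k)/(re(k)^2 + im(k)^2)))


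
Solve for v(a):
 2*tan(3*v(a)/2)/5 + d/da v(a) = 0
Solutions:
 v(a) = -2*asin(C1*exp(-3*a/5))/3 + 2*pi/3
 v(a) = 2*asin(C1*exp(-3*a/5))/3


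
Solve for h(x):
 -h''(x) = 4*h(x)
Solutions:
 h(x) = C1*sin(2*x) + C2*cos(2*x)


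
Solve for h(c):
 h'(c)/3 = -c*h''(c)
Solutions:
 h(c) = C1 + C2*c^(2/3)


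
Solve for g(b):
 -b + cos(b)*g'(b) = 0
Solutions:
 g(b) = C1 + Integral(b/cos(b), b)


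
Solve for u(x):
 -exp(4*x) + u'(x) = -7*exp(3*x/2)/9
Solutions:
 u(x) = C1 - 14*exp(3*x/2)/27 + exp(4*x)/4


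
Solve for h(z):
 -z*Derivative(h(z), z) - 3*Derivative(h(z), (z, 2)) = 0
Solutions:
 h(z) = C1 + C2*erf(sqrt(6)*z/6)


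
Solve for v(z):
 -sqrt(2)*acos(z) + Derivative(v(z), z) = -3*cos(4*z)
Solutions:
 v(z) = C1 + sqrt(2)*(z*acos(z) - sqrt(1 - z^2)) - 3*sin(4*z)/4


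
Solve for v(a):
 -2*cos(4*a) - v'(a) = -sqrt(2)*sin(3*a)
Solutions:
 v(a) = C1 - sin(4*a)/2 - sqrt(2)*cos(3*a)/3


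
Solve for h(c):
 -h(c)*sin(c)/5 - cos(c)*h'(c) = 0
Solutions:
 h(c) = C1*cos(c)^(1/5)


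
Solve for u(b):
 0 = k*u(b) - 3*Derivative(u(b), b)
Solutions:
 u(b) = C1*exp(b*k/3)


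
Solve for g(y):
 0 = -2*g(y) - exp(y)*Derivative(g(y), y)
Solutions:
 g(y) = C1*exp(2*exp(-y))


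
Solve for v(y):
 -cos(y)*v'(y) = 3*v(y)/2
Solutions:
 v(y) = C1*(sin(y) - 1)^(3/4)/(sin(y) + 1)^(3/4)


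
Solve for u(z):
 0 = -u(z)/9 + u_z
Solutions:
 u(z) = C1*exp(z/9)


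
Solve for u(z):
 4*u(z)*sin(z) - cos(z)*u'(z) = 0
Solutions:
 u(z) = C1/cos(z)^4


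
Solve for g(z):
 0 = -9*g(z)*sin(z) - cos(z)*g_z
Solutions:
 g(z) = C1*cos(z)^9


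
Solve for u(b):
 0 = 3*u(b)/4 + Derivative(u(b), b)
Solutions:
 u(b) = C1*exp(-3*b/4)


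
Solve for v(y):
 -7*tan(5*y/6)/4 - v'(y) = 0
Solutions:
 v(y) = C1 + 21*log(cos(5*y/6))/10


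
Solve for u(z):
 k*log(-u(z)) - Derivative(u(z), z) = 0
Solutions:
 -li(-u(z)) = C1 + k*z


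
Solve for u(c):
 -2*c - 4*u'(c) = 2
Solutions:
 u(c) = C1 - c^2/4 - c/2


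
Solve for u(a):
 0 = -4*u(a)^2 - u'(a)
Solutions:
 u(a) = 1/(C1 + 4*a)


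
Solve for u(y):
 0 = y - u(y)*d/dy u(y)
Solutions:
 u(y) = -sqrt(C1 + y^2)
 u(y) = sqrt(C1 + y^2)


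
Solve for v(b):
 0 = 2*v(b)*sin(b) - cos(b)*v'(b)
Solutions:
 v(b) = C1/cos(b)^2


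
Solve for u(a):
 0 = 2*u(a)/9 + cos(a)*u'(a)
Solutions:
 u(a) = C1*(sin(a) - 1)^(1/9)/(sin(a) + 1)^(1/9)


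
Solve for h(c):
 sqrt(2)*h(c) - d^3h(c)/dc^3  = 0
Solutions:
 h(c) = C3*exp(2^(1/6)*c) + (C1*sin(2^(1/6)*sqrt(3)*c/2) + C2*cos(2^(1/6)*sqrt(3)*c/2))*exp(-2^(1/6)*c/2)


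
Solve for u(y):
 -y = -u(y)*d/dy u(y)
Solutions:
 u(y) = -sqrt(C1 + y^2)
 u(y) = sqrt(C1 + y^2)


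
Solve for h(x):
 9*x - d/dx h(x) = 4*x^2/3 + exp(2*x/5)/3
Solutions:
 h(x) = C1 - 4*x^3/9 + 9*x^2/2 - 5*exp(2*x/5)/6


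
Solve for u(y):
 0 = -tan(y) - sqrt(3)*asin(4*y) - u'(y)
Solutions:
 u(y) = C1 - sqrt(3)*(y*asin(4*y) + sqrt(1 - 16*y^2)/4) + log(cos(y))


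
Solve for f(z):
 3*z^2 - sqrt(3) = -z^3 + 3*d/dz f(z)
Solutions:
 f(z) = C1 + z^4/12 + z^3/3 - sqrt(3)*z/3


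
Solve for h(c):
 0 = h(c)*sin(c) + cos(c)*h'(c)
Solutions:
 h(c) = C1*cos(c)


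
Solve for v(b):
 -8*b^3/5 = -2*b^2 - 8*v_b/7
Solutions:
 v(b) = C1 + 7*b^4/20 - 7*b^3/12


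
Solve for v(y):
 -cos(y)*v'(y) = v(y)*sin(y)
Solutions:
 v(y) = C1*cos(y)


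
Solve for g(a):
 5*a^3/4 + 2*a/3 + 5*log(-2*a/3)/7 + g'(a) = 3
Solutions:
 g(a) = C1 - 5*a^4/16 - a^2/3 - 5*a*log(-a)/7 + a*(-5*log(2) + 5*log(3) + 26)/7


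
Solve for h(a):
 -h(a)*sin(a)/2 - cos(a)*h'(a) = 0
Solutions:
 h(a) = C1*sqrt(cos(a))


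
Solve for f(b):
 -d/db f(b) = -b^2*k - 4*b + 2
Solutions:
 f(b) = C1 + b^3*k/3 + 2*b^2 - 2*b


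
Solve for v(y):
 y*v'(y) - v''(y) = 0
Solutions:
 v(y) = C1 + C2*erfi(sqrt(2)*y/2)


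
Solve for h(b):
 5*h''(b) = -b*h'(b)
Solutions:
 h(b) = C1 + C2*erf(sqrt(10)*b/10)


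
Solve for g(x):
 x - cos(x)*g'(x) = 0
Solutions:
 g(x) = C1 + Integral(x/cos(x), x)


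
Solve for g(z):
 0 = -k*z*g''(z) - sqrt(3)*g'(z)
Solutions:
 g(z) = C1 + z^(((re(k) - sqrt(3))*re(k) + im(k)^2)/(re(k)^2 + im(k)^2))*(C2*sin(sqrt(3)*log(z)*Abs(im(k))/(re(k)^2 + im(k)^2)) + C3*cos(sqrt(3)*log(z)*im(k)/(re(k)^2 + im(k)^2)))


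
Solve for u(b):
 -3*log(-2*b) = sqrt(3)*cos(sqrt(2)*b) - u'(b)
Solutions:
 u(b) = C1 + 3*b*log(-b) - 3*b + 3*b*log(2) + sqrt(6)*sin(sqrt(2)*b)/2


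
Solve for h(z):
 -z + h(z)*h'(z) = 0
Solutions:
 h(z) = -sqrt(C1 + z^2)
 h(z) = sqrt(C1 + z^2)


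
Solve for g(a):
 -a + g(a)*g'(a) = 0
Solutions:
 g(a) = -sqrt(C1 + a^2)
 g(a) = sqrt(C1 + a^2)


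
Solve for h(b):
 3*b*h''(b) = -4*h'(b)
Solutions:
 h(b) = C1 + C2/b^(1/3)


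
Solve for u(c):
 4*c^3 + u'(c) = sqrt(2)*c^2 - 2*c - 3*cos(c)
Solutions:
 u(c) = C1 - c^4 + sqrt(2)*c^3/3 - c^2 - 3*sin(c)


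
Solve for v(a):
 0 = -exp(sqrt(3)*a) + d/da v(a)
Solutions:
 v(a) = C1 + sqrt(3)*exp(sqrt(3)*a)/3


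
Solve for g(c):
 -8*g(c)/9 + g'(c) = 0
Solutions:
 g(c) = C1*exp(8*c/9)


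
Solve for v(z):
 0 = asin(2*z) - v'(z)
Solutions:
 v(z) = C1 + z*asin(2*z) + sqrt(1 - 4*z^2)/2


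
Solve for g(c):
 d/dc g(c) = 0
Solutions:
 g(c) = C1


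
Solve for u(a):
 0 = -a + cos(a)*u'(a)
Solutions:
 u(a) = C1 + Integral(a/cos(a), a)


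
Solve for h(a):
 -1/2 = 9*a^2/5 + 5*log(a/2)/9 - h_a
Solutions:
 h(a) = C1 + 3*a^3/5 + 5*a*log(a)/9 - 5*a*log(2)/9 - a/18


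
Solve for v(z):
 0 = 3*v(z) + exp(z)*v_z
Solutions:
 v(z) = C1*exp(3*exp(-z))


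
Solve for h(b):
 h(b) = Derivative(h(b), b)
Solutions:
 h(b) = C1*exp(b)


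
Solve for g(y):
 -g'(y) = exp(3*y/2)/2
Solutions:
 g(y) = C1 - exp(3*y/2)/3


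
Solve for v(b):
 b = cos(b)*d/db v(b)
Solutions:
 v(b) = C1 + Integral(b/cos(b), b)


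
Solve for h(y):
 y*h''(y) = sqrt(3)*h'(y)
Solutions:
 h(y) = C1 + C2*y^(1 + sqrt(3))


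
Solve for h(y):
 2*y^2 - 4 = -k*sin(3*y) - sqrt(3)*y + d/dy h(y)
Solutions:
 h(y) = C1 - k*cos(3*y)/3 + 2*y^3/3 + sqrt(3)*y^2/2 - 4*y


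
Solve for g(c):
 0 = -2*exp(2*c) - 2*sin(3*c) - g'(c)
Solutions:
 g(c) = C1 - exp(2*c) + 2*cos(3*c)/3


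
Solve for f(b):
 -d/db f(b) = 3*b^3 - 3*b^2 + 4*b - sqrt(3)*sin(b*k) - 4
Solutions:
 f(b) = C1 - 3*b^4/4 + b^3 - 2*b^2 + 4*b - sqrt(3)*cos(b*k)/k


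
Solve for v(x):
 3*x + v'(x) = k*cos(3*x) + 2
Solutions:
 v(x) = C1 + k*sin(3*x)/3 - 3*x^2/2 + 2*x


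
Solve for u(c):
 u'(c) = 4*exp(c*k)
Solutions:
 u(c) = C1 + 4*exp(c*k)/k


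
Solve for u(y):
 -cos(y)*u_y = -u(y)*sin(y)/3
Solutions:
 u(y) = C1/cos(y)^(1/3)


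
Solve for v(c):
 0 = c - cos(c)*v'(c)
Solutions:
 v(c) = C1 + Integral(c/cos(c), c)


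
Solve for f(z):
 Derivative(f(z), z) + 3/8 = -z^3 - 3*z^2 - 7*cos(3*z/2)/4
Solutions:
 f(z) = C1 - z^4/4 - z^3 - 3*z/8 - 7*sin(3*z/2)/6


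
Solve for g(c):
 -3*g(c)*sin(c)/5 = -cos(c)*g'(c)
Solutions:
 g(c) = C1/cos(c)^(3/5)


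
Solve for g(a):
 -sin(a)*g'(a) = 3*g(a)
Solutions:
 g(a) = C1*(cos(a) + 1)^(3/2)/(cos(a) - 1)^(3/2)


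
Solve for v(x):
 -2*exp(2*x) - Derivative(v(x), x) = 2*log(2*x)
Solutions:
 v(x) = C1 - 2*x*log(x) + 2*x*(1 - log(2)) - exp(2*x)


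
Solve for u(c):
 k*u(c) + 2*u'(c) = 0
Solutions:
 u(c) = C1*exp(-c*k/2)


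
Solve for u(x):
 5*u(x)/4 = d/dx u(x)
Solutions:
 u(x) = C1*exp(5*x/4)


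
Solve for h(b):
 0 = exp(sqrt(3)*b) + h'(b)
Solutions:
 h(b) = C1 - sqrt(3)*exp(sqrt(3)*b)/3


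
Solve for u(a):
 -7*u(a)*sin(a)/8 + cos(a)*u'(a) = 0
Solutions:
 u(a) = C1/cos(a)^(7/8)


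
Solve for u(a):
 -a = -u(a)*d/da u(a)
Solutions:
 u(a) = -sqrt(C1 + a^2)
 u(a) = sqrt(C1 + a^2)


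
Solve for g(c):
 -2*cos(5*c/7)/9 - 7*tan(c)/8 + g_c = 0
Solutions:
 g(c) = C1 - 7*log(cos(c))/8 + 14*sin(5*c/7)/45


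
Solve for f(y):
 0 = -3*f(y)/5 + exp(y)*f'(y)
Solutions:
 f(y) = C1*exp(-3*exp(-y)/5)


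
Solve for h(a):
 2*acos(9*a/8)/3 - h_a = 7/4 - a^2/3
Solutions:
 h(a) = C1 + a^3/9 + 2*a*acos(9*a/8)/3 - 7*a/4 - 2*sqrt(64 - 81*a^2)/27


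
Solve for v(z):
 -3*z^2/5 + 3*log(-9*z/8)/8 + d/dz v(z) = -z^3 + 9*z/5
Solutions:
 v(z) = C1 - z^4/4 + z^3/5 + 9*z^2/10 - 3*z*log(-z)/8 + 3*z*(-2*log(3) + 1 + 3*log(2))/8


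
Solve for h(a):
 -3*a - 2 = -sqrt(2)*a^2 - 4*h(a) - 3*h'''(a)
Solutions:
 h(a) = C3*exp(-6^(2/3)*a/3) - sqrt(2)*a^2/4 + 3*a/4 + (C1*sin(2^(2/3)*3^(1/6)*a/2) + C2*cos(2^(2/3)*3^(1/6)*a/2))*exp(6^(2/3)*a/6) + 1/2


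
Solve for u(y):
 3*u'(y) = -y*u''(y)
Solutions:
 u(y) = C1 + C2/y^2


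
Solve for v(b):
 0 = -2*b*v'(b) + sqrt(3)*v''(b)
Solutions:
 v(b) = C1 + C2*erfi(3^(3/4)*b/3)


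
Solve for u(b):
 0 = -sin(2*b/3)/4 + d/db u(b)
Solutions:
 u(b) = C1 - 3*cos(2*b/3)/8


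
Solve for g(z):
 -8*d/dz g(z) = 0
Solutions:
 g(z) = C1


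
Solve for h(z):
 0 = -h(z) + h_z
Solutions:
 h(z) = C1*exp(z)


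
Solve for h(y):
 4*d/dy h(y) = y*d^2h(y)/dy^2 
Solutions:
 h(y) = C1 + C2*y^5


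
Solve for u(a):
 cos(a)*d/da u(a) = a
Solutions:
 u(a) = C1 + Integral(a/cos(a), a)


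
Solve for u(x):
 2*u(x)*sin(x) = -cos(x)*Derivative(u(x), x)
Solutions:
 u(x) = C1*cos(x)^2


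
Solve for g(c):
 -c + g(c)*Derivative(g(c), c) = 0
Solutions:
 g(c) = -sqrt(C1 + c^2)
 g(c) = sqrt(C1 + c^2)


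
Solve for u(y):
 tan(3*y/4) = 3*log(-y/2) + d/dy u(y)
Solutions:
 u(y) = C1 - 3*y*log(-y) + 3*y*log(2) + 3*y - 4*log(cos(3*y/4))/3


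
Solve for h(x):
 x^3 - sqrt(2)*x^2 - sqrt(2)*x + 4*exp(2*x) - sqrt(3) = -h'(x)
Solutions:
 h(x) = C1 - x^4/4 + sqrt(2)*x^3/3 + sqrt(2)*x^2/2 + sqrt(3)*x - 2*exp(2*x)


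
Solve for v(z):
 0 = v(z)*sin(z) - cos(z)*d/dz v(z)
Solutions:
 v(z) = C1/cos(z)


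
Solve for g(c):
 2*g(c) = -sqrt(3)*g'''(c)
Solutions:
 g(c) = C3*exp(-2^(1/3)*3^(5/6)*c/3) + (C1*sin(6^(1/3)*c/2) + C2*cos(6^(1/3)*c/2))*exp(2^(1/3)*3^(5/6)*c/6)


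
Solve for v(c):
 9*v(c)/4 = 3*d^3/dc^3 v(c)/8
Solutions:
 v(c) = C3*exp(6^(1/3)*c) + (C1*sin(2^(1/3)*3^(5/6)*c/2) + C2*cos(2^(1/3)*3^(5/6)*c/2))*exp(-6^(1/3)*c/2)


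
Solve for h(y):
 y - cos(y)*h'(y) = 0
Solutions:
 h(y) = C1 + Integral(y/cos(y), y)


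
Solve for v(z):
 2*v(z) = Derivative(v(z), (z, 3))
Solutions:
 v(z) = C3*exp(2^(1/3)*z) + (C1*sin(2^(1/3)*sqrt(3)*z/2) + C2*cos(2^(1/3)*sqrt(3)*z/2))*exp(-2^(1/3)*z/2)


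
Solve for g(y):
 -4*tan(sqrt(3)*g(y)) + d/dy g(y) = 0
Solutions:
 g(y) = sqrt(3)*(pi - asin(C1*exp(4*sqrt(3)*y)))/3
 g(y) = sqrt(3)*asin(C1*exp(4*sqrt(3)*y))/3


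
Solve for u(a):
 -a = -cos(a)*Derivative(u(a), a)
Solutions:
 u(a) = C1 + Integral(a/cos(a), a)


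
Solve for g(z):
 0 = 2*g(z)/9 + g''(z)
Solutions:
 g(z) = C1*sin(sqrt(2)*z/3) + C2*cos(sqrt(2)*z/3)


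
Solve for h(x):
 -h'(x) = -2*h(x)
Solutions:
 h(x) = C1*exp(2*x)


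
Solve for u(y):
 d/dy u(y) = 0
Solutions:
 u(y) = C1


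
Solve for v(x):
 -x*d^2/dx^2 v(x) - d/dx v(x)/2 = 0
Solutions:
 v(x) = C1 + C2*sqrt(x)


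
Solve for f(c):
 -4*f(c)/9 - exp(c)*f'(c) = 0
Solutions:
 f(c) = C1*exp(4*exp(-c)/9)


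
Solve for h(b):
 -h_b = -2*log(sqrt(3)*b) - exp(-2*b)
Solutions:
 h(b) = C1 + 2*b*log(b) + b*(-2 + log(3)) - exp(-2*b)/2


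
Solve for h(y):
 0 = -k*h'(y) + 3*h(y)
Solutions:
 h(y) = C1*exp(3*y/k)


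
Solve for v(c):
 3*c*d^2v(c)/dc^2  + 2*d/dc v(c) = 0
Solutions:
 v(c) = C1 + C2*c^(1/3)


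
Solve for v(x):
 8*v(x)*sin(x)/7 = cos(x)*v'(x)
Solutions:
 v(x) = C1/cos(x)^(8/7)


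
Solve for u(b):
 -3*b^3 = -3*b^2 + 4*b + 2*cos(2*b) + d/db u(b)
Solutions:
 u(b) = C1 - 3*b^4/4 + b^3 - 2*b^2 - sin(2*b)


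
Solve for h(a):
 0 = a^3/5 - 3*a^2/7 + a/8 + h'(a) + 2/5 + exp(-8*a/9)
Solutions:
 h(a) = C1 - a^4/20 + a^3/7 - a^2/16 - 2*a/5 + 9*exp(-8*a/9)/8


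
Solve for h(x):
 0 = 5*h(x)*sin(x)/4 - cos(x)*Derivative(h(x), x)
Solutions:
 h(x) = C1/cos(x)^(5/4)


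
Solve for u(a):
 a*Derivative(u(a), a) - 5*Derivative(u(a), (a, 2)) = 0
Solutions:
 u(a) = C1 + C2*erfi(sqrt(10)*a/10)


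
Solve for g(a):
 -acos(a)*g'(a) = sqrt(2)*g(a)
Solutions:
 g(a) = C1*exp(-sqrt(2)*Integral(1/acos(a), a))


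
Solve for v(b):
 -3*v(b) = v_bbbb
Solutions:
 v(b) = (C1*sin(sqrt(2)*3^(1/4)*b/2) + C2*cos(sqrt(2)*3^(1/4)*b/2))*exp(-sqrt(2)*3^(1/4)*b/2) + (C3*sin(sqrt(2)*3^(1/4)*b/2) + C4*cos(sqrt(2)*3^(1/4)*b/2))*exp(sqrt(2)*3^(1/4)*b/2)


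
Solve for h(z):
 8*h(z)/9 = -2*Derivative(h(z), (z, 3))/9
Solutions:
 h(z) = C3*exp(-2^(2/3)*z) + (C1*sin(2^(2/3)*sqrt(3)*z/2) + C2*cos(2^(2/3)*sqrt(3)*z/2))*exp(2^(2/3)*z/2)


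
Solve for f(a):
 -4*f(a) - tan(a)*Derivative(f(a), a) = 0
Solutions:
 f(a) = C1/sin(a)^4


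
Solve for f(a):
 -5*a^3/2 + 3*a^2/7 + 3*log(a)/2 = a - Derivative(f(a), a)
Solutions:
 f(a) = C1 + 5*a^4/8 - a^3/7 + a^2/2 - 3*a*log(a)/2 + 3*a/2


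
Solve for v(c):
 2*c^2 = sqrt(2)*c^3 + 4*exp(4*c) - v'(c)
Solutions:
 v(c) = C1 + sqrt(2)*c^4/4 - 2*c^3/3 + exp(4*c)


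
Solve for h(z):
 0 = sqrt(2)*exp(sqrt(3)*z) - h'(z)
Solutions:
 h(z) = C1 + sqrt(6)*exp(sqrt(3)*z)/3


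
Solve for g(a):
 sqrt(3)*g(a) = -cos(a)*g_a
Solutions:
 g(a) = C1*(sin(a) - 1)^(sqrt(3)/2)/(sin(a) + 1)^(sqrt(3)/2)


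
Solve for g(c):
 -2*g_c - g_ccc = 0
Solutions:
 g(c) = C1 + C2*sin(sqrt(2)*c) + C3*cos(sqrt(2)*c)


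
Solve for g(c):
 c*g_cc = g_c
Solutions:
 g(c) = C1 + C2*c^2


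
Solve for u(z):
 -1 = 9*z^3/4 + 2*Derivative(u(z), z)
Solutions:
 u(z) = C1 - 9*z^4/32 - z/2


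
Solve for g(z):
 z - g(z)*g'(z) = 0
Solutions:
 g(z) = -sqrt(C1 + z^2)
 g(z) = sqrt(C1 + z^2)


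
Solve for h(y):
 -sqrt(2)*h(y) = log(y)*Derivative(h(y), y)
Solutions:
 h(y) = C1*exp(-sqrt(2)*li(y))


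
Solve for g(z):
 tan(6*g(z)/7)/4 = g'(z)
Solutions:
 g(z) = -7*asin(C1*exp(3*z/14))/6 + 7*pi/6
 g(z) = 7*asin(C1*exp(3*z/14))/6


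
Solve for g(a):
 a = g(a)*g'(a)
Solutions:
 g(a) = -sqrt(C1 + a^2)
 g(a) = sqrt(C1 + a^2)


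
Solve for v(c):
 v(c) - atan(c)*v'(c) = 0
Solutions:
 v(c) = C1*exp(Integral(1/atan(c), c))


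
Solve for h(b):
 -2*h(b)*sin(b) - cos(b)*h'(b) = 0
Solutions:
 h(b) = C1*cos(b)^2


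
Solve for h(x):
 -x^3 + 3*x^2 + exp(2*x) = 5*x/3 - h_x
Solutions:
 h(x) = C1 + x^4/4 - x^3 + 5*x^2/6 - exp(2*x)/2


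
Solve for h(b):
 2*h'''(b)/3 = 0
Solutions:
 h(b) = C1 + C2*b + C3*b^2


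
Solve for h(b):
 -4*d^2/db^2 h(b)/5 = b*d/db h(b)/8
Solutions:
 h(b) = C1 + C2*erf(sqrt(5)*b/8)


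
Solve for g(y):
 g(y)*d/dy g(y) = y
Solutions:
 g(y) = -sqrt(C1 + y^2)
 g(y) = sqrt(C1 + y^2)


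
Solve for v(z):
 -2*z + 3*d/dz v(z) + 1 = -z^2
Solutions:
 v(z) = C1 - z^3/9 + z^2/3 - z/3


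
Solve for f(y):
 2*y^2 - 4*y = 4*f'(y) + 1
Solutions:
 f(y) = C1 + y^3/6 - y^2/2 - y/4


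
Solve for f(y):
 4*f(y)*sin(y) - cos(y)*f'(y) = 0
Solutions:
 f(y) = C1/cos(y)^4


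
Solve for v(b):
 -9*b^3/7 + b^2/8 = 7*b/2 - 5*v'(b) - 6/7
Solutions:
 v(b) = C1 + 9*b^4/140 - b^3/120 + 7*b^2/20 - 6*b/35


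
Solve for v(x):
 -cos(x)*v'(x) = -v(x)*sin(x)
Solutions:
 v(x) = C1/cos(x)


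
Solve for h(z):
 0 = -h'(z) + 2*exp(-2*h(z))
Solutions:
 h(z) = log(-sqrt(C1 + 4*z))
 h(z) = log(C1 + 4*z)/2


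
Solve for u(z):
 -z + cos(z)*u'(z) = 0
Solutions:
 u(z) = C1 + Integral(z/cos(z), z)


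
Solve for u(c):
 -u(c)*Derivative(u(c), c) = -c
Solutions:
 u(c) = -sqrt(C1 + c^2)
 u(c) = sqrt(C1 + c^2)


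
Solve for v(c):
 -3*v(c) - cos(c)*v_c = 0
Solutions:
 v(c) = C1*(sin(c) - 1)^(3/2)/(sin(c) + 1)^(3/2)


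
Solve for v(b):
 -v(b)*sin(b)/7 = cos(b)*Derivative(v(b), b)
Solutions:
 v(b) = C1*cos(b)^(1/7)


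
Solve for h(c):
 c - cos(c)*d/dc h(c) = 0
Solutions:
 h(c) = C1 + Integral(c/cos(c), c)


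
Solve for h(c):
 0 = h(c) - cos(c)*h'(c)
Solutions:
 h(c) = C1*sqrt(sin(c) + 1)/sqrt(sin(c) - 1)


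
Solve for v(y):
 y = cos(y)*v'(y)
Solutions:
 v(y) = C1 + Integral(y/cos(y), y)


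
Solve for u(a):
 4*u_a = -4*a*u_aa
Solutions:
 u(a) = C1 + C2*log(a)


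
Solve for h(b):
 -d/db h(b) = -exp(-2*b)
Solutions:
 h(b) = C1 - exp(-2*b)/2


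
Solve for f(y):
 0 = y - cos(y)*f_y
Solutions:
 f(y) = C1 + Integral(y/cos(y), y)


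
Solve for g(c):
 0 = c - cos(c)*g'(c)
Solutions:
 g(c) = C1 + Integral(c/cos(c), c)


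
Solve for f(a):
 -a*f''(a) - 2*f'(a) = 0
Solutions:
 f(a) = C1 + C2/a


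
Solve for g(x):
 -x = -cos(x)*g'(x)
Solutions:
 g(x) = C1 + Integral(x/cos(x), x)


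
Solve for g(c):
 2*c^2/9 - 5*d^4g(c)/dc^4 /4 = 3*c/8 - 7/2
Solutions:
 g(c) = C1 + C2*c + C3*c^2 + C4*c^3 + c^6/2025 - c^5/400 + 7*c^4/60


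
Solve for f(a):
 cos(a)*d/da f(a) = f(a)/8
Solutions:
 f(a) = C1*(sin(a) + 1)^(1/16)/(sin(a) - 1)^(1/16)


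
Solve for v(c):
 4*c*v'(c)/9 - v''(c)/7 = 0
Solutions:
 v(c) = C1 + C2*erfi(sqrt(14)*c/3)


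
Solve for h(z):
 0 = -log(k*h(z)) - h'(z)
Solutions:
 li(k*h(z))/k = C1 - z


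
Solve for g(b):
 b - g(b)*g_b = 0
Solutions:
 g(b) = -sqrt(C1 + b^2)
 g(b) = sqrt(C1 + b^2)


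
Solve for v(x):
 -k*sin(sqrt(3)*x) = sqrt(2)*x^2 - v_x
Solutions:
 v(x) = C1 - sqrt(3)*k*cos(sqrt(3)*x)/3 + sqrt(2)*x^3/3


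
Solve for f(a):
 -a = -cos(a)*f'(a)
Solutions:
 f(a) = C1 + Integral(a/cos(a), a)


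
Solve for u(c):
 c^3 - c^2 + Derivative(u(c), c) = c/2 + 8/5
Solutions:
 u(c) = C1 - c^4/4 + c^3/3 + c^2/4 + 8*c/5


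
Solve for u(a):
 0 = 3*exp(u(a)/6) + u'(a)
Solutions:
 u(a) = 6*log(1/(C1 + 3*a)) + 6*log(6)


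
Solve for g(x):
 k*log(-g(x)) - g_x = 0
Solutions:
 -li(-g(x)) = C1 + k*x


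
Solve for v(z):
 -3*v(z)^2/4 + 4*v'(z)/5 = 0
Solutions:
 v(z) = -16/(C1 + 15*z)


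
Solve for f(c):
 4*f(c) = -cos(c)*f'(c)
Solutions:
 f(c) = C1*(sin(c)^2 - 2*sin(c) + 1)/(sin(c)^2 + 2*sin(c) + 1)


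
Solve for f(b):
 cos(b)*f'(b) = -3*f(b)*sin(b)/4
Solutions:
 f(b) = C1*cos(b)^(3/4)


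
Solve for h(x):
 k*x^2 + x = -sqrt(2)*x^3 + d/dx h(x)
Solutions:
 h(x) = C1 + k*x^3/3 + sqrt(2)*x^4/4 + x^2/2


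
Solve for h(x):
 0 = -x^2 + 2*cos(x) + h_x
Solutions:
 h(x) = C1 + x^3/3 - 2*sin(x)


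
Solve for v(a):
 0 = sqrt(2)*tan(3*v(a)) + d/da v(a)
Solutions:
 v(a) = -asin(C1*exp(-3*sqrt(2)*a))/3 + pi/3
 v(a) = asin(C1*exp(-3*sqrt(2)*a))/3


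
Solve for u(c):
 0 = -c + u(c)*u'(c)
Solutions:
 u(c) = -sqrt(C1 + c^2)
 u(c) = sqrt(C1 + c^2)


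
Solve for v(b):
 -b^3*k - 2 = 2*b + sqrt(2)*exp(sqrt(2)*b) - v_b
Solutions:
 v(b) = C1 + b^4*k/4 + b^2 + 2*b + exp(sqrt(2)*b)


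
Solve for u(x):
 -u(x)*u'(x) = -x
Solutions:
 u(x) = -sqrt(C1 + x^2)
 u(x) = sqrt(C1 + x^2)


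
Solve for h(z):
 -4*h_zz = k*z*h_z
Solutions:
 h(z) = Piecewise((-sqrt(2)*sqrt(pi)*C1*erf(sqrt(2)*sqrt(k)*z/4)/sqrt(k) - C2, (k > 0) | (k < 0)), (-C1*z - C2, True))


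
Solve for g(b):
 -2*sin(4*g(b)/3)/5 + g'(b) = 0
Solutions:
 -2*b/5 + 3*log(cos(4*g(b)/3) - 1)/8 - 3*log(cos(4*g(b)/3) + 1)/8 = C1


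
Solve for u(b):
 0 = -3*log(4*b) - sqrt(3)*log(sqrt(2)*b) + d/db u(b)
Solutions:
 u(b) = C1 + sqrt(3)*b*log(b) + 3*b*log(b) - 3*b - sqrt(3)*b + b*log(2^(sqrt(3)/2 + 6))


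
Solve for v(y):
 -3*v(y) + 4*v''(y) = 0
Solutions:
 v(y) = C1*exp(-sqrt(3)*y/2) + C2*exp(sqrt(3)*y/2)


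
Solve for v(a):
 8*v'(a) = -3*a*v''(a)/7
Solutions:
 v(a) = C1 + C2/a^(53/3)


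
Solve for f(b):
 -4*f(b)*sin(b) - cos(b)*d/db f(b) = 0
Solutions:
 f(b) = C1*cos(b)^4


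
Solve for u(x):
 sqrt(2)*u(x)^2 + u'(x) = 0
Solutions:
 u(x) = 1/(C1 + sqrt(2)*x)


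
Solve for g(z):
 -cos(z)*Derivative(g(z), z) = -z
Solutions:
 g(z) = C1 + Integral(z/cos(z), z)


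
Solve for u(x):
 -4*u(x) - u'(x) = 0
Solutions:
 u(x) = C1*exp(-4*x)


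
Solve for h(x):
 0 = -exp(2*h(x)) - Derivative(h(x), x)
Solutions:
 h(x) = log(-sqrt(-1/(C1 - x))) - log(2)/2
 h(x) = log(-1/(C1 - x))/2 - log(2)/2


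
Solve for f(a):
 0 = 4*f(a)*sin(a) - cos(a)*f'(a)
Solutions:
 f(a) = C1/cos(a)^4


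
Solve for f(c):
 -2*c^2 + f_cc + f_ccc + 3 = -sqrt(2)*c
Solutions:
 f(c) = C1 + C2*c + C3*exp(-c) + c^4/6 + c^3*(-4 - sqrt(2))/6 + c^2*(1 + sqrt(2))/2


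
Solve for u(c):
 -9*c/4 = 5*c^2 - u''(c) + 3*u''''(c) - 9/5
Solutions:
 u(c) = C1 + C2*c + C3*exp(-sqrt(3)*c/3) + C4*exp(sqrt(3)*c/3) + 5*c^4/12 + 3*c^3/8 + 141*c^2/10


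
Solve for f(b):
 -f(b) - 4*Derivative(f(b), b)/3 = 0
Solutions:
 f(b) = C1*exp(-3*b/4)


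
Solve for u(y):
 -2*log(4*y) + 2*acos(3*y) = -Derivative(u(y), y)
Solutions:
 u(y) = C1 + 2*y*log(y) - 2*y*acos(3*y) - 2*y + 4*y*log(2) + 2*sqrt(1 - 9*y^2)/3


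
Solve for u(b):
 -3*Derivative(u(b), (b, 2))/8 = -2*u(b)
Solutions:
 u(b) = C1*exp(-4*sqrt(3)*b/3) + C2*exp(4*sqrt(3)*b/3)


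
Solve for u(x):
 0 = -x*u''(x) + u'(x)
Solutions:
 u(x) = C1 + C2*x^2


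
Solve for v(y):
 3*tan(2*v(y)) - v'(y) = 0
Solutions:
 v(y) = -asin(C1*exp(6*y))/2 + pi/2
 v(y) = asin(C1*exp(6*y))/2


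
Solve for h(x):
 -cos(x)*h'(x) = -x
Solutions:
 h(x) = C1 + Integral(x/cos(x), x)


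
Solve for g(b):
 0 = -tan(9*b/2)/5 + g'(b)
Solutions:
 g(b) = C1 - 2*log(cos(9*b/2))/45


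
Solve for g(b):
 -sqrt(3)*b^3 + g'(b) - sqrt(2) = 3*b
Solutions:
 g(b) = C1 + sqrt(3)*b^4/4 + 3*b^2/2 + sqrt(2)*b


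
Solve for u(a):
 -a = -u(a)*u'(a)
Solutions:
 u(a) = -sqrt(C1 + a^2)
 u(a) = sqrt(C1 + a^2)


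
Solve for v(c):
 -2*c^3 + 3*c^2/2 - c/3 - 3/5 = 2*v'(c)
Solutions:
 v(c) = C1 - c^4/4 + c^3/4 - c^2/12 - 3*c/10


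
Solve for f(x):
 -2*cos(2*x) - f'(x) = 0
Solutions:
 f(x) = C1 - sin(2*x)


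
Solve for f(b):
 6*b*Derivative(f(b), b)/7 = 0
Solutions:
 f(b) = C1


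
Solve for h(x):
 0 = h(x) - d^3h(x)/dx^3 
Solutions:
 h(x) = C3*exp(x) + (C1*sin(sqrt(3)*x/2) + C2*cos(sqrt(3)*x/2))*exp(-x/2)


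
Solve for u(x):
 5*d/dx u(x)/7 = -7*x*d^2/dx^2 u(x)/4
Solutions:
 u(x) = C1 + C2*x^(29/49)


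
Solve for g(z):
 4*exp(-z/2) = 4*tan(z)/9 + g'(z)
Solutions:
 g(z) = C1 - 2*log(tan(z)^2 + 1)/9 - 8*exp(-z/2)


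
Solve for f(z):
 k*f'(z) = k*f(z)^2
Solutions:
 f(z) = -1/(C1 + z)


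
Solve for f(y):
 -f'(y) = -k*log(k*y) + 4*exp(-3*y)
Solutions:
 f(y) = C1 + k*y*log(k*y) - k*y + 4*exp(-3*y)/3


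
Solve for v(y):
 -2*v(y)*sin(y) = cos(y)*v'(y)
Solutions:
 v(y) = C1*cos(y)^2


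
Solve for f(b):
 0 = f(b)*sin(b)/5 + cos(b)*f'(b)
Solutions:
 f(b) = C1*cos(b)^(1/5)


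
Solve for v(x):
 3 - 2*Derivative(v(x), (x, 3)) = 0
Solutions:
 v(x) = C1 + C2*x + C3*x^2 + x^3/4


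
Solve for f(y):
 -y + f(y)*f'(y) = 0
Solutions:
 f(y) = -sqrt(C1 + y^2)
 f(y) = sqrt(C1 + y^2)


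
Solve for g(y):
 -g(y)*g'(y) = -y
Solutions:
 g(y) = -sqrt(C1 + y^2)
 g(y) = sqrt(C1 + y^2)


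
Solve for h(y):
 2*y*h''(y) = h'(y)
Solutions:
 h(y) = C1 + C2*y^(3/2)


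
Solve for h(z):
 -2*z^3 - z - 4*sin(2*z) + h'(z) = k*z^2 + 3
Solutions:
 h(z) = C1 + k*z^3/3 + z^4/2 + z^2/2 + 3*z - 2*cos(2*z)


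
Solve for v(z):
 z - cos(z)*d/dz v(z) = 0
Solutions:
 v(z) = C1 + Integral(z/cos(z), z)


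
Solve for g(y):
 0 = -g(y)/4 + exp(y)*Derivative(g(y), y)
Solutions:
 g(y) = C1*exp(-exp(-y)/4)


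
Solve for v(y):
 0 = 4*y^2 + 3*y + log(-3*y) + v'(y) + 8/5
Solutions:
 v(y) = C1 - 4*y^3/3 - 3*y^2/2 - y*log(-y) + y*(-log(3) - 3/5)


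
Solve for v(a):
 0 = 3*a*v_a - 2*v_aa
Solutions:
 v(a) = C1 + C2*erfi(sqrt(3)*a/2)


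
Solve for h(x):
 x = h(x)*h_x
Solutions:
 h(x) = -sqrt(C1 + x^2)
 h(x) = sqrt(C1 + x^2)


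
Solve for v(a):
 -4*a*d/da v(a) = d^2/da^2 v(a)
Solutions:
 v(a) = C1 + C2*erf(sqrt(2)*a)


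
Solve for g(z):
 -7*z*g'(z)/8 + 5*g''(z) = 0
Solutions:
 g(z) = C1 + C2*erfi(sqrt(35)*z/20)


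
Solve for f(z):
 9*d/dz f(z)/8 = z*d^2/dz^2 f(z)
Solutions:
 f(z) = C1 + C2*z^(17/8)


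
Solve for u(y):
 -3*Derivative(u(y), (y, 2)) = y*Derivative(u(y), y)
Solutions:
 u(y) = C1 + C2*erf(sqrt(6)*y/6)


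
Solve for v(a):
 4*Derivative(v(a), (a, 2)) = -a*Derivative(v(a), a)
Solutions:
 v(a) = C1 + C2*erf(sqrt(2)*a/4)


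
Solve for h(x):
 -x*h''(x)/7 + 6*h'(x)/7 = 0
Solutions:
 h(x) = C1 + C2*x^7


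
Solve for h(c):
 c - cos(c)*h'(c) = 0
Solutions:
 h(c) = C1 + Integral(c/cos(c), c)


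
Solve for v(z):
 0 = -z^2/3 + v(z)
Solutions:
 v(z) = z^2/3


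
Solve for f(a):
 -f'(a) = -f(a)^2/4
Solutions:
 f(a) = -4/(C1 + a)


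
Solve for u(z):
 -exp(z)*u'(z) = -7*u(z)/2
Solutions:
 u(z) = C1*exp(-7*exp(-z)/2)


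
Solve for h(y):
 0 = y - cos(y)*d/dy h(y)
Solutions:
 h(y) = C1 + Integral(y/cos(y), y)


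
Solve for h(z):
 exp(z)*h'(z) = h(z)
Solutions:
 h(z) = C1*exp(-exp(-z))


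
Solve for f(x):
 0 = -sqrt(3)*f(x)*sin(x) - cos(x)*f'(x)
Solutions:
 f(x) = C1*cos(x)^(sqrt(3))


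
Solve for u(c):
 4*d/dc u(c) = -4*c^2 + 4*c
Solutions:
 u(c) = C1 - c^3/3 + c^2/2


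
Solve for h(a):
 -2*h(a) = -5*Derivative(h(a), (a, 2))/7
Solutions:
 h(a) = C1*exp(-sqrt(70)*a/5) + C2*exp(sqrt(70)*a/5)


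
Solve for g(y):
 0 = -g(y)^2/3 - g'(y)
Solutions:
 g(y) = 3/(C1 + y)


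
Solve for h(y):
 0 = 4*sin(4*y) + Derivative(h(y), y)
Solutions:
 h(y) = C1 + cos(4*y)


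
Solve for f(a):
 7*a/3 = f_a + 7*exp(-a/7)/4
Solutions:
 f(a) = C1 + 7*a^2/6 + 49*exp(-a/7)/4


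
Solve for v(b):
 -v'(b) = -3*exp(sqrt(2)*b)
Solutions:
 v(b) = C1 + 3*sqrt(2)*exp(sqrt(2)*b)/2


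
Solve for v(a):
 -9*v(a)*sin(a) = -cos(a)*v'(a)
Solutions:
 v(a) = C1/cos(a)^9


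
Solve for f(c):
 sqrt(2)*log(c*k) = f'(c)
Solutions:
 f(c) = C1 + sqrt(2)*c*log(c*k) - sqrt(2)*c


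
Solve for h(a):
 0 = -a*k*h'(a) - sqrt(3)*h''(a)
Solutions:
 h(a) = Piecewise((-sqrt(2)*3^(1/4)*sqrt(pi)*C1*erf(sqrt(2)*3^(3/4)*a*sqrt(k)/6)/(2*sqrt(k)) - C2, (k > 0) | (k < 0)), (-C1*a - C2, True))


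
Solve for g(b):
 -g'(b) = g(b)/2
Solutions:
 g(b) = C1*exp(-b/2)


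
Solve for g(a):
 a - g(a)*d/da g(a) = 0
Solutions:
 g(a) = -sqrt(C1 + a^2)
 g(a) = sqrt(C1 + a^2)


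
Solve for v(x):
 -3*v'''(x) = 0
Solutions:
 v(x) = C1 + C2*x + C3*x^2


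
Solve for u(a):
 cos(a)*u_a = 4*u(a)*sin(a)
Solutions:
 u(a) = C1/cos(a)^4


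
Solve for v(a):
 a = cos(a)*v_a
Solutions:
 v(a) = C1 + Integral(a/cos(a), a)


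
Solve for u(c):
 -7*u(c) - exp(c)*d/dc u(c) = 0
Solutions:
 u(c) = C1*exp(7*exp(-c))


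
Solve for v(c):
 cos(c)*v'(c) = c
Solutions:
 v(c) = C1 + Integral(c/cos(c), c)


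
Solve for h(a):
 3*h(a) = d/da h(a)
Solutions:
 h(a) = C1*exp(3*a)


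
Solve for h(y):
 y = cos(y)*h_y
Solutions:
 h(y) = C1 + Integral(y/cos(y), y)


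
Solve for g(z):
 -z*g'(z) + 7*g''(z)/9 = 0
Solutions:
 g(z) = C1 + C2*erfi(3*sqrt(14)*z/14)


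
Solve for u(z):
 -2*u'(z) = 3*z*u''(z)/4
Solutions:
 u(z) = C1 + C2/z^(5/3)


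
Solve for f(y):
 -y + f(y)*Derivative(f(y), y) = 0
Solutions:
 f(y) = -sqrt(C1 + y^2)
 f(y) = sqrt(C1 + y^2)


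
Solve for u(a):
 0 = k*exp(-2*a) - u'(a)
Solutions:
 u(a) = C1 - k*exp(-2*a)/2


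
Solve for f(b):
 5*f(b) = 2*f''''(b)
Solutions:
 f(b) = C1*exp(-2^(3/4)*5^(1/4)*b/2) + C2*exp(2^(3/4)*5^(1/4)*b/2) + C3*sin(2^(3/4)*5^(1/4)*b/2) + C4*cos(2^(3/4)*5^(1/4)*b/2)


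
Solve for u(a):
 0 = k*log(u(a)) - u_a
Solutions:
 li(u(a)) = C1 + a*k


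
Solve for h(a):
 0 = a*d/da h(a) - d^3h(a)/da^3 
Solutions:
 h(a) = C1 + Integral(C2*airyai(a) + C3*airybi(a), a)


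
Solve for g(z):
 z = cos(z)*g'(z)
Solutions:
 g(z) = C1 + Integral(z/cos(z), z)


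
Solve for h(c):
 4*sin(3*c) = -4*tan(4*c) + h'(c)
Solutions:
 h(c) = C1 - log(cos(4*c)) - 4*cos(3*c)/3


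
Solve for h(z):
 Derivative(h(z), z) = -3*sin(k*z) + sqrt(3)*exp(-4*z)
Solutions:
 h(z) = C1 - sqrt(3)*exp(-4*z)/4 + 3*cos(k*z)/k


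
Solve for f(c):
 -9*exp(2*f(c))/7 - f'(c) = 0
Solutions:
 f(c) = log(-sqrt(1/(C1 + 9*c))) - log(2) + log(14)/2
 f(c) = log(1/(C1 + 9*c))/2 - log(2) + log(14)/2


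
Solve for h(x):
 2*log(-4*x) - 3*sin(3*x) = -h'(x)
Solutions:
 h(x) = C1 - 2*x*log(-x) - 4*x*log(2) + 2*x - cos(3*x)


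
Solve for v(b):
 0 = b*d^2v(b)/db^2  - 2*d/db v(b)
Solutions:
 v(b) = C1 + C2*b^3


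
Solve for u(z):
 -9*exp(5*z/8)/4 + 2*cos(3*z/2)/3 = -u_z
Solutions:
 u(z) = C1 + 18*exp(5*z/8)/5 - 4*sin(3*z/2)/9


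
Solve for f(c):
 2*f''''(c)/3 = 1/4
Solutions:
 f(c) = C1 + C2*c + C3*c^2 + C4*c^3 + c^4/64


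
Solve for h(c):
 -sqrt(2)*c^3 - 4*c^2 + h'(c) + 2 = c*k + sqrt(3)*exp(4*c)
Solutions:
 h(c) = C1 + sqrt(2)*c^4/4 + 4*c^3/3 + c^2*k/2 - 2*c + sqrt(3)*exp(4*c)/4


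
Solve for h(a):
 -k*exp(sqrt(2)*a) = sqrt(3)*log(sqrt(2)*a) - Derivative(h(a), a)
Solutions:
 h(a) = C1 + sqrt(3)*a*log(a) + sqrt(3)*a*(-1 + log(2)/2) + sqrt(2)*k*exp(sqrt(2)*a)/2


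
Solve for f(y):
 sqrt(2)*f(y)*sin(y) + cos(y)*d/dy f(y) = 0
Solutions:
 f(y) = C1*cos(y)^(sqrt(2))


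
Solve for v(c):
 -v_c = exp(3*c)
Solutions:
 v(c) = C1 - exp(3*c)/3


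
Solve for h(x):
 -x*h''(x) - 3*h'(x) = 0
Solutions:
 h(x) = C1 + C2/x^2


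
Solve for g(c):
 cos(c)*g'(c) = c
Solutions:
 g(c) = C1 + Integral(c/cos(c), c)


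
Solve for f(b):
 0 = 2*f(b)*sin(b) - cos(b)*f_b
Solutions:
 f(b) = C1/cos(b)^2


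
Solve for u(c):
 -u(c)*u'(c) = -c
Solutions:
 u(c) = -sqrt(C1 + c^2)
 u(c) = sqrt(C1 + c^2)


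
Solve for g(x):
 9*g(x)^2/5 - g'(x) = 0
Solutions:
 g(x) = -5/(C1 + 9*x)


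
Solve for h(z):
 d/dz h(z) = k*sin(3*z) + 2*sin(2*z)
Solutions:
 h(z) = C1 - k*cos(3*z)/3 - cos(2*z)


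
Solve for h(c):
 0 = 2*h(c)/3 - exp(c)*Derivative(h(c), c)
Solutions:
 h(c) = C1*exp(-2*exp(-c)/3)


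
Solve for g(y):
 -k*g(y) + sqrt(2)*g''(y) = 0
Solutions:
 g(y) = C1*exp(-2^(3/4)*sqrt(k)*y/2) + C2*exp(2^(3/4)*sqrt(k)*y/2)


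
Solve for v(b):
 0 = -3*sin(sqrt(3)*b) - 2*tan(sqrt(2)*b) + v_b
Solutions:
 v(b) = C1 - sqrt(2)*log(cos(sqrt(2)*b)) - sqrt(3)*cos(sqrt(3)*b)


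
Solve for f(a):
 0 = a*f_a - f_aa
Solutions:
 f(a) = C1 + C2*erfi(sqrt(2)*a/2)


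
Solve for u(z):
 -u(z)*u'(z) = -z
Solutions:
 u(z) = -sqrt(C1 + z^2)
 u(z) = sqrt(C1 + z^2)


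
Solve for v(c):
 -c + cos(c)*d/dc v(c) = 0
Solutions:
 v(c) = C1 + Integral(c/cos(c), c)


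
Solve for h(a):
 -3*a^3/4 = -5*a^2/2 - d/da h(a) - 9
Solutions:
 h(a) = C1 + 3*a^4/16 - 5*a^3/6 - 9*a


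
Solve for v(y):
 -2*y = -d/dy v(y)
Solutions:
 v(y) = C1 + y^2


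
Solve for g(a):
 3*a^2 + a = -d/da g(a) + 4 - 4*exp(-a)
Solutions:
 g(a) = C1 - a^3 - a^2/2 + 4*a + 4*exp(-a)


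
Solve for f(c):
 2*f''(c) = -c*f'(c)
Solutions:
 f(c) = C1 + C2*erf(c/2)


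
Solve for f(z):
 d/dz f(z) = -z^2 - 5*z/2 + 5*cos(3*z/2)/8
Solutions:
 f(z) = C1 - z^3/3 - 5*z^2/4 + 5*sin(3*z/2)/12


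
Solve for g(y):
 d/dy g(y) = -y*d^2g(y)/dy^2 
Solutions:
 g(y) = C1 + C2*log(y)


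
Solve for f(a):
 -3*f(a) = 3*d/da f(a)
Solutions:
 f(a) = C1*exp(-a)


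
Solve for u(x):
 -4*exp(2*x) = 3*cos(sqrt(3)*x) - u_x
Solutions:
 u(x) = C1 + 2*exp(2*x) + sqrt(3)*sin(sqrt(3)*x)


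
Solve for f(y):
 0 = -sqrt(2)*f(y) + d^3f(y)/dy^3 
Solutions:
 f(y) = C3*exp(2^(1/6)*y) + (C1*sin(2^(1/6)*sqrt(3)*y/2) + C2*cos(2^(1/6)*sqrt(3)*y/2))*exp(-2^(1/6)*y/2)


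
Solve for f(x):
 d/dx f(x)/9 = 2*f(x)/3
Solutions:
 f(x) = C1*exp(6*x)


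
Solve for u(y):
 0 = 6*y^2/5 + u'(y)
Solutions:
 u(y) = C1 - 2*y^3/5


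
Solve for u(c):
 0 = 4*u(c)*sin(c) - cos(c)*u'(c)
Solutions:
 u(c) = C1/cos(c)^4


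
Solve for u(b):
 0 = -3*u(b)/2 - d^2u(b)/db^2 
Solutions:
 u(b) = C1*sin(sqrt(6)*b/2) + C2*cos(sqrt(6)*b/2)


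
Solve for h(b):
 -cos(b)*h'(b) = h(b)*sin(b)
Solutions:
 h(b) = C1*cos(b)


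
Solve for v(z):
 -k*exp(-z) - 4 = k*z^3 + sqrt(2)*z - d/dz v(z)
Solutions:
 v(z) = C1 + k*z^4/4 - k*exp(-z) + sqrt(2)*z^2/2 + 4*z


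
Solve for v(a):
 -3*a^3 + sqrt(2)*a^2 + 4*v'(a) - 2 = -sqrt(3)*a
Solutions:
 v(a) = C1 + 3*a^4/16 - sqrt(2)*a^3/12 - sqrt(3)*a^2/8 + a/2


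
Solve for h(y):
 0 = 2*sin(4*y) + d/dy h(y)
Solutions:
 h(y) = C1 + cos(4*y)/2


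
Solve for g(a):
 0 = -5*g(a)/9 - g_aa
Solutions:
 g(a) = C1*sin(sqrt(5)*a/3) + C2*cos(sqrt(5)*a/3)


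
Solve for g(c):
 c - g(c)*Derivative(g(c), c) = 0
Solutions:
 g(c) = -sqrt(C1 + c^2)
 g(c) = sqrt(C1 + c^2)


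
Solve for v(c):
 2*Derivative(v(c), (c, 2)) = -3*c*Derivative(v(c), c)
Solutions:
 v(c) = C1 + C2*erf(sqrt(3)*c/2)


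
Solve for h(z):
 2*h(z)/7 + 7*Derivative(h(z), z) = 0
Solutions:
 h(z) = C1*exp(-2*z/49)


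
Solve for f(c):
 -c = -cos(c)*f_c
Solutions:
 f(c) = C1 + Integral(c/cos(c), c)


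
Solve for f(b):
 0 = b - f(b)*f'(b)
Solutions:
 f(b) = -sqrt(C1 + b^2)
 f(b) = sqrt(C1 + b^2)


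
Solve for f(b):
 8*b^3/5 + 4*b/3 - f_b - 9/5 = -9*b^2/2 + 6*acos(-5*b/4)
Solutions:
 f(b) = C1 + 2*b^4/5 + 3*b^3/2 + 2*b^2/3 - 6*b*acos(-5*b/4) - 9*b/5 - 6*sqrt(16 - 25*b^2)/5


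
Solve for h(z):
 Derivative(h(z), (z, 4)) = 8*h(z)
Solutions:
 h(z) = C1*exp(-2^(3/4)*z) + C2*exp(2^(3/4)*z) + C3*sin(2^(3/4)*z) + C4*cos(2^(3/4)*z)


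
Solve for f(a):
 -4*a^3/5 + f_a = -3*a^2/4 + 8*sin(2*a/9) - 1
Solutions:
 f(a) = C1 + a^4/5 - a^3/4 - a - 36*cos(2*a/9)


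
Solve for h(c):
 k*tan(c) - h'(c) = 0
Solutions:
 h(c) = C1 - k*log(cos(c))


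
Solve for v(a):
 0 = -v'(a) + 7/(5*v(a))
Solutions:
 v(a) = -sqrt(C1 + 70*a)/5
 v(a) = sqrt(C1 + 70*a)/5


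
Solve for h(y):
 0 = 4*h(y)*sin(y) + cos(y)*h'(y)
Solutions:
 h(y) = C1*cos(y)^4


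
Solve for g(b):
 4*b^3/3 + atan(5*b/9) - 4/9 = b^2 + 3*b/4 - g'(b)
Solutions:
 g(b) = C1 - b^4/3 + b^3/3 + 3*b^2/8 - b*atan(5*b/9) + 4*b/9 + 9*log(25*b^2 + 81)/10


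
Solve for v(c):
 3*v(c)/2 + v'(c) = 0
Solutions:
 v(c) = C1*exp(-3*c/2)


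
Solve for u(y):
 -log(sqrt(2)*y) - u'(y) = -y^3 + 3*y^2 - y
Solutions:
 u(y) = C1 + y^4/4 - y^3 + y^2/2 - y*log(y) - y*log(2)/2 + y


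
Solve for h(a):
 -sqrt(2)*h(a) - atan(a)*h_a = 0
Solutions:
 h(a) = C1*exp(-sqrt(2)*Integral(1/atan(a), a))


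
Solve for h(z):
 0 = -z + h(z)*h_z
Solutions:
 h(z) = -sqrt(C1 + z^2)
 h(z) = sqrt(C1 + z^2)


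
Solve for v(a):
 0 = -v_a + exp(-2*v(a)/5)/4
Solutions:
 v(a) = 5*log(-sqrt(C1 + a)) - 5*log(10)/2
 v(a) = 5*log(C1 + a/10)/2


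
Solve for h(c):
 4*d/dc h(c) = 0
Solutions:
 h(c) = C1


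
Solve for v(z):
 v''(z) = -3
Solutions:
 v(z) = C1 + C2*z - 3*z^2/2


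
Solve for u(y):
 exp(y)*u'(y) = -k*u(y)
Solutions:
 u(y) = C1*exp(k*exp(-y))


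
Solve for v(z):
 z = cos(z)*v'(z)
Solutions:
 v(z) = C1 + Integral(z/cos(z), z)


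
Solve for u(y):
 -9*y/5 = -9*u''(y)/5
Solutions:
 u(y) = C1 + C2*y + y^3/6


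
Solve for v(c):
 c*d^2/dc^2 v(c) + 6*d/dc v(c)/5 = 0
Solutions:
 v(c) = C1 + C2/c^(1/5)


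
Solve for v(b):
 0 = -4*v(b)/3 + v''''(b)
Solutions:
 v(b) = C1*exp(-sqrt(2)*3^(3/4)*b/3) + C2*exp(sqrt(2)*3^(3/4)*b/3) + C3*sin(sqrt(2)*3^(3/4)*b/3) + C4*cos(sqrt(2)*3^(3/4)*b/3)


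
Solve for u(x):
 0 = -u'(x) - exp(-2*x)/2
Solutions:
 u(x) = C1 + exp(-2*x)/4


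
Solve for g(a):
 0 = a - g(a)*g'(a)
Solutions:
 g(a) = -sqrt(C1 + a^2)
 g(a) = sqrt(C1 + a^2)


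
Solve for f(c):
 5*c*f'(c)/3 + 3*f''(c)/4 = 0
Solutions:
 f(c) = C1 + C2*erf(sqrt(10)*c/3)


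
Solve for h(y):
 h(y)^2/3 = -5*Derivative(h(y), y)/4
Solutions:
 h(y) = 15/(C1 + 4*y)


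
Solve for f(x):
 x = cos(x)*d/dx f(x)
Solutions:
 f(x) = C1 + Integral(x/cos(x), x)


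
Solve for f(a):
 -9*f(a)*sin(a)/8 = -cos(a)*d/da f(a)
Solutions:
 f(a) = C1/cos(a)^(9/8)


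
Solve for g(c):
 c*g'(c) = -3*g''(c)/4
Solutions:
 g(c) = C1 + C2*erf(sqrt(6)*c/3)


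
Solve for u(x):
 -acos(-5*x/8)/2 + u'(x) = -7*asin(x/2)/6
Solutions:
 u(x) = C1 + x*acos(-5*x/8)/2 - 7*x*asin(x/2)/6 - 7*sqrt(4 - x^2)/6 + sqrt(64 - 25*x^2)/10


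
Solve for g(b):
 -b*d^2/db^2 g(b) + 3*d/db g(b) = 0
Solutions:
 g(b) = C1 + C2*b^4


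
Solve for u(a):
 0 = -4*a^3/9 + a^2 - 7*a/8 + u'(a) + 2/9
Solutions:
 u(a) = C1 + a^4/9 - a^3/3 + 7*a^2/16 - 2*a/9


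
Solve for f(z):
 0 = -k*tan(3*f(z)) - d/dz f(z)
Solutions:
 f(z) = -asin(C1*exp(-3*k*z))/3 + pi/3
 f(z) = asin(C1*exp(-3*k*z))/3


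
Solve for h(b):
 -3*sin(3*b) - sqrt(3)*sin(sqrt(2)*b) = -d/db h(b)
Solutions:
 h(b) = C1 - cos(3*b) - sqrt(6)*cos(sqrt(2)*b)/2


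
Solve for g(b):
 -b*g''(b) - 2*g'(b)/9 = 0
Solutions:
 g(b) = C1 + C2*b^(7/9)


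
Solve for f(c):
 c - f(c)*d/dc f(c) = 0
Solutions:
 f(c) = -sqrt(C1 + c^2)
 f(c) = sqrt(C1 + c^2)


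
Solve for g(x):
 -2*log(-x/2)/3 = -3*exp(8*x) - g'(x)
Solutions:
 g(x) = C1 + 2*x*log(-x)/3 + 2*x*(-1 - log(2))/3 - 3*exp(8*x)/8


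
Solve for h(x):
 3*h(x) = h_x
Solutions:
 h(x) = C1*exp(3*x)
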